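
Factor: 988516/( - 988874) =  - 494258/494437 = - 2^1*17^1*19^( - 1)*53^(-1)*491^( - 1 )*14537^1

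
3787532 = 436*8687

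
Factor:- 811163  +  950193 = 139030= 2^1*5^1* 13903^1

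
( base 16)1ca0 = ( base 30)848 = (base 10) 7328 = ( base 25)bi3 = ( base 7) 30236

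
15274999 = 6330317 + 8944682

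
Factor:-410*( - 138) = 2^2*3^1*5^1*23^1*41^1=56580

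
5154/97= 53 + 13/97 = 53.13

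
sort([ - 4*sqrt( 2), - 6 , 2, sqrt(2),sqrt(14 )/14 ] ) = [ - 6, - 4*sqrt(2 ), sqrt( 14)/14,  sqrt( 2), 2 ]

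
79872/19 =4203+15/19 = 4203.79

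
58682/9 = 58682/9 = 6520.22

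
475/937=475/937 = 0.51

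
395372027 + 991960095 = 1387332122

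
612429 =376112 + 236317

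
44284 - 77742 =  -33458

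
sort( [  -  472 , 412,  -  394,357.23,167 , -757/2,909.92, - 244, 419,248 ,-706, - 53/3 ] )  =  [- 706,-472, - 394,- 757/2, - 244, - 53/3,167,248,357.23,412, 419,909.92]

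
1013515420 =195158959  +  818356461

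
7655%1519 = 60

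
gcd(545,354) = 1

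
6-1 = 5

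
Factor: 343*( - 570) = -2^1*3^1  *  5^1*7^3*19^1 = - 195510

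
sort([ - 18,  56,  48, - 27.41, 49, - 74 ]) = [ -74, - 27.41, - 18,48, 49 , 56]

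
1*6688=6688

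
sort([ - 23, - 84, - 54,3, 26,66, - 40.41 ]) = [ - 84, - 54, - 40.41, - 23,3, 26, 66]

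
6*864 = 5184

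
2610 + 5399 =8009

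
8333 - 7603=730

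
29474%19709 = 9765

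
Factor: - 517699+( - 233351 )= - 2^1*3^2*5^2*1669^1 = - 751050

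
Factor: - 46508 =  - 2^2*7^1*11^1*151^1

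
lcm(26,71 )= 1846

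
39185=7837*5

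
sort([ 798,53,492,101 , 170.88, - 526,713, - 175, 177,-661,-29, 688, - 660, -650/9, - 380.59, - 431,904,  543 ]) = [ - 661, - 660, - 526,  -  431, - 380.59, - 175, - 650/9, - 29,53,  101,170.88, 177, 492,543, 688, 713, 798, 904 ] 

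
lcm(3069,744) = 24552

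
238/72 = 119/36 = 3.31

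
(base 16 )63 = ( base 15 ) 69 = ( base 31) 36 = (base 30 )39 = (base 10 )99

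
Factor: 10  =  2^1*5^1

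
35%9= 8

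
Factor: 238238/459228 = 2^( - 1)*3^ ( - 1 )*13^1 * 17^1 * 71^( - 1) = 221/426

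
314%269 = 45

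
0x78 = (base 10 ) 120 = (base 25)4K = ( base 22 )5A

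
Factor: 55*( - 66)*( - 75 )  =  2^1*3^2*5^3*11^2 = 272250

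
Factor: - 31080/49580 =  - 42/67 = -  2^1*3^1 * 7^1*67^( - 1 )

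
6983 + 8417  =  15400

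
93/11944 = 93/11944 =0.01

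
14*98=1372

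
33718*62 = 2090516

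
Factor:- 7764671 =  - 283^1*27437^1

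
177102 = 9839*18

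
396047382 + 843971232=1240018614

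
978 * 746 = 729588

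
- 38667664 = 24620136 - 63287800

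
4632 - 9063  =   - 4431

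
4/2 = 2 = 2.00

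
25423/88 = 25423/88 = 288.90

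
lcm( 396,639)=28116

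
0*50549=0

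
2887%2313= 574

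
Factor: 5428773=3^2*7^1*86171^1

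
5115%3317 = 1798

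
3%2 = 1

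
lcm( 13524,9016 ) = 27048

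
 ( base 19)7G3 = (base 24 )4M2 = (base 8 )5422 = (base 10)2834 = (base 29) 3al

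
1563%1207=356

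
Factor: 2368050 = 2^1*3^1*5^2*15787^1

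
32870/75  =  6574/15=438.27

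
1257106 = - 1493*(  -  842)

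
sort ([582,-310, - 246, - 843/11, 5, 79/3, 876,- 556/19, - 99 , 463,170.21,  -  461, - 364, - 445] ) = [ - 461, - 445, - 364, - 310,- 246, - 99, - 843/11, - 556/19, 5, 79/3,170.21, 463, 582, 876 ]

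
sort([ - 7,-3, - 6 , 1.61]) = [ - 7, - 6, - 3, 1.61] 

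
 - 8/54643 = -8/54643= - 0.00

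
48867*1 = 48867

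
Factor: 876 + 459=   3^1*5^1*89^1 = 1335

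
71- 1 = 70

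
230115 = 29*7935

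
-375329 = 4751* (  -  79)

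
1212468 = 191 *6348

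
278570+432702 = 711272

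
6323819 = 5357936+965883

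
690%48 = 18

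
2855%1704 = 1151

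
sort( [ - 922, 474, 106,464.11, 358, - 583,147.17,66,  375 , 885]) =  [ - 922,-583, 66,106,  147.17, 358,375,464.11, 474,885 ] 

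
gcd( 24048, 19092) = 12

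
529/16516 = 529/16516 = 0.03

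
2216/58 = 38 + 6/29 = 38.21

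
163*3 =489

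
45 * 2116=95220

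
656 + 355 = 1011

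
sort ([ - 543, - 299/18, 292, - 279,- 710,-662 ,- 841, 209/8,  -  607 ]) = [- 841  , - 710, - 662,-607, - 543,-279,-299/18,  209/8,292 ]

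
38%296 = 38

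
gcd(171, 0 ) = 171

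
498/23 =498/23 = 21.65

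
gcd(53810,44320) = 10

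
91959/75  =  30653/25 = 1226.12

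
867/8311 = 867/8311 = 0.10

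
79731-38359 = 41372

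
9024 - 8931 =93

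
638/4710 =319/2355 = 0.14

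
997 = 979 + 18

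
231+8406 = 8637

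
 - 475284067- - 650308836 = 175024769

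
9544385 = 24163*395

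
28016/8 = 3502  =  3502.00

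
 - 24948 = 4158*(-6)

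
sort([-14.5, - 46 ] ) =[-46  , - 14.5 ]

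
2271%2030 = 241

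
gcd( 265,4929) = 53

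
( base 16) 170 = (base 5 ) 2433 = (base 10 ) 368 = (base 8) 560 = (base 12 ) 268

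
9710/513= 9710/513= 18.93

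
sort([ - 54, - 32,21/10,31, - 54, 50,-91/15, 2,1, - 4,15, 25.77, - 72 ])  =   [ - 72, - 54, - 54, - 32,- 91/15, - 4, 1, 2,21/10,15,25.77,31,50 ] 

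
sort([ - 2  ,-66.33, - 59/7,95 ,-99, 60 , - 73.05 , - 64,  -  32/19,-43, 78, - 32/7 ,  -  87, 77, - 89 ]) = [ - 99 , - 89,-87, - 73.05 ,  -  66.33 , - 64, - 43, - 59/7, - 32/7 , - 2, - 32/19,60,77,78,95 ] 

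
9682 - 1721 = 7961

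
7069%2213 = 430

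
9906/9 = 3302/3 = 1100.67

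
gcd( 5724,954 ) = 954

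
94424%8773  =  6694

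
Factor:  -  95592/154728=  - 3^ ( - 1)*307^( - 1) *569^1 = -  569/921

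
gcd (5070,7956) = 78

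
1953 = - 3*( - 651) 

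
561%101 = 56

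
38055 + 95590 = 133645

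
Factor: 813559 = 813559^1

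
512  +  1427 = 1939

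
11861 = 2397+9464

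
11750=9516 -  - 2234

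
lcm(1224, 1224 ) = 1224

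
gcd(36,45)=9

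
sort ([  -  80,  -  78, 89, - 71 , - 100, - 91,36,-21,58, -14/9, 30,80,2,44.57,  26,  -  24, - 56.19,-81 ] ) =[ - 100,-91, - 81, - 80, -78,-71, - 56.19,  -  24, - 21, - 14/9,2, 26, 30, 36 , 44.57,58, 80, 89 ]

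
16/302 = 8/151 = 0.05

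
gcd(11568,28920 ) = 5784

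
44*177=7788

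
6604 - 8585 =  - 1981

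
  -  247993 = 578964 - 826957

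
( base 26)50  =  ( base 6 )334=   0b10000010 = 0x82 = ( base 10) 130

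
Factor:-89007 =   -  3^1* 29669^1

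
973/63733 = 973/63733= 0.02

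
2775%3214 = 2775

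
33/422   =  33/422 = 0.08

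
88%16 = 8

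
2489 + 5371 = 7860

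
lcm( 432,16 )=432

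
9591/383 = 25+16/383 =25.04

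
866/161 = 866/161 = 5.38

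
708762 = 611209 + 97553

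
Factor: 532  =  2^2*7^1*19^1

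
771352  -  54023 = 717329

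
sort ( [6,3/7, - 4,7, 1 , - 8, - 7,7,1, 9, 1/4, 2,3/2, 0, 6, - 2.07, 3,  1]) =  [ -8, - 7,-4,-2.07, 0,1/4 , 3/7,  1,1,  1, 3/2, 2, 3, 6, 6,7, 7, 9 ]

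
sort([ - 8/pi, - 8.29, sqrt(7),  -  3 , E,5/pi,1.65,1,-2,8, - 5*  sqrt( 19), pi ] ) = [ - 5*sqrt(19 ) ,  -  8.29, - 3, - 8/pi , - 2,1,5/pi, 1.65,sqrt( 7),E,pi,8]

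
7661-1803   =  5858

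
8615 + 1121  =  9736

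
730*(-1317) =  - 961410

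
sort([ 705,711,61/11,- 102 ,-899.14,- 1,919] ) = [-899.14,-102,-1,61/11,705,711,919 ] 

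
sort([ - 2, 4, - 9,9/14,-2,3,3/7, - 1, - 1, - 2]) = [ - 9,  -  2, - 2,-2,- 1,-1,3/7,9/14,3, 4 ]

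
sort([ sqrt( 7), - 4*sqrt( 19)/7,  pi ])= [ - 4*sqrt( 19) /7,sqrt ( 7 ),pi]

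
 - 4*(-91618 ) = 366472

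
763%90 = 43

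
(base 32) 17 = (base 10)39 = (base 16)27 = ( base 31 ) 18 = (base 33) 16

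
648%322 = 4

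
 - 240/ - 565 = 48/113= 0.42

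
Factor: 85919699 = 2477^1*34687^1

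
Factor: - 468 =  - 2^2  *3^2*13^1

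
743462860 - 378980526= 364482334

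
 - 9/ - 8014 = 9/8014  =  0.00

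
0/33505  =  0 = 0.00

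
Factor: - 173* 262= - 2^1 * 131^1*173^1 = -  45326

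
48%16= 0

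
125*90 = 11250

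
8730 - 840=7890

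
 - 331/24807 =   -  1 + 24476/24807 = - 0.01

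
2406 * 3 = 7218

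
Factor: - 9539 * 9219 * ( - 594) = 52236384354 =2^1*3^4*7^1 * 11^1 * 439^1*9539^1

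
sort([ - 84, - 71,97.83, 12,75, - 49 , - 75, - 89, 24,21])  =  [ - 89,  -  84, - 75, - 71, - 49, 12, 21, 24 , 75, 97.83 ]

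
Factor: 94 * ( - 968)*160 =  - 14558720 = - 2^9*5^1*11^2 * 47^1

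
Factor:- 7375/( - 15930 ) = 25/54 = 2^(-1)*3^(-3)*5^2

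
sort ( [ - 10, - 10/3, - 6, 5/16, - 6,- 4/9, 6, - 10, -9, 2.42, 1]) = [-10,-10 , - 9,-6,-6,-10/3,-4/9, 5/16, 1,2.42,6]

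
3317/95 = 34 + 87/95=34.92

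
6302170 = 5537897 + 764273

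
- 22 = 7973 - 7995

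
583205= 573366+9839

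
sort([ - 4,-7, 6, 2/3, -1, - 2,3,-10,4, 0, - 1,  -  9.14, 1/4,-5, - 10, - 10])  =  [-10, - 10,  -  10, - 9.14,- 7,  -  5, -4, - 2, -1, - 1,0, 1/4 , 2/3, 3,  4,6 ]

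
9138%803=305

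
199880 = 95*2104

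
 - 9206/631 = -15 + 259/631 = - 14.59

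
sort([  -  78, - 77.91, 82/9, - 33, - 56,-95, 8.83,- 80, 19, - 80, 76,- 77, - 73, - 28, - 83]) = [ - 95, - 83, - 80 ,-80, - 78, - 77.91, - 77,-73, - 56, - 33, - 28,8.83, 82/9, 19, 76]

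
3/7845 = 1/2615 = 0.00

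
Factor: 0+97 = 97^1 = 97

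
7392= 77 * 96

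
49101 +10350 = 59451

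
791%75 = 41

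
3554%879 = 38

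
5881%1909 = 154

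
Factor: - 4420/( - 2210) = 2^1 = 2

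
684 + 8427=9111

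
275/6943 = 275/6943  =  0.04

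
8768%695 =428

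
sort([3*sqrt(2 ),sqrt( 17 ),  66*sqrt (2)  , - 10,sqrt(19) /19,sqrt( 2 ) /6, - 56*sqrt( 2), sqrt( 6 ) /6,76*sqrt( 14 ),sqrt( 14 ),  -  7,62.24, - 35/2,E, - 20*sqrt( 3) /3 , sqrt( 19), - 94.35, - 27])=[ - 94.35, - 56*sqrt(2),-27, -35/2, - 20*sqrt(3 ) /3, - 10,-7 , sqrt(19 )/19, sqrt(2)/6,sqrt(6)/6,E,sqrt( 14 ), sqrt( 17),3 * sqrt( 2),sqrt( 19),62.24,66*sqrt (2),76*sqrt( 14 ) ] 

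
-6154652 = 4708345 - 10862997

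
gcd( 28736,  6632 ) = 8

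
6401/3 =2133 + 2/3  =  2133.67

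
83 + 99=182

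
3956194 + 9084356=13040550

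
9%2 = 1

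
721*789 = 568869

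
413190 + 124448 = 537638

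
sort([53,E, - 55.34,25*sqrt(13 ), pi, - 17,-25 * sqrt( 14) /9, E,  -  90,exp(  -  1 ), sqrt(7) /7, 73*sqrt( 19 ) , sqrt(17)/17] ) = [-90, - 55.34,- 17, - 25 *sqrt( 14)/9, sqrt( 17)/17,exp( - 1 ), sqrt ( 7)/7 , E, E, pi,53 , 25*sqrt (13), 73*sqrt( 19 )]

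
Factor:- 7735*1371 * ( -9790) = 2^1 * 3^1 * 5^2*7^1*  11^1*13^1*17^1*89^1*457^1 = 103819866150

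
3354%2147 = 1207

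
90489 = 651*139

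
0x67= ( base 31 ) 3A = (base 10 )103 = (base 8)147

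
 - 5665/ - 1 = 5665/1 = 5665.00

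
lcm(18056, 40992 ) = 1516704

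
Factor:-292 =-2^2*73^1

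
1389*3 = 4167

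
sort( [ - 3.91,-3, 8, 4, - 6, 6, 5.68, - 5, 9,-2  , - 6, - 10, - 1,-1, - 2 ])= [- 10, - 6, - 6, - 5, - 3.91, - 3,-2 , - 2,-1, - 1,  4,5.68, 6,  8, 9]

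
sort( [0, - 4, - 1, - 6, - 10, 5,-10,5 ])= [ - 10, - 10, - 6, - 4, - 1, 0,5, 5] 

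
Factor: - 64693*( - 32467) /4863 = 2100387631/4863 = 3^( - 1 )*1621^( - 1 )*32467^1*64693^1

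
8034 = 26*309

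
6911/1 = 6911 = 6911.00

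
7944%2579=207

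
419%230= 189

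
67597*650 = 43938050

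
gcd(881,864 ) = 1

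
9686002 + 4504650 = 14190652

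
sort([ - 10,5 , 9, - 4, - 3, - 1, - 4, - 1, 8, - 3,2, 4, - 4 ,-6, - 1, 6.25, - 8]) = [- 10,-8, - 6,-4, - 4, - 4, - 3, - 3, - 1, - 1 , - 1,2, 4,5,6.25,8,9]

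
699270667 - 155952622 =543318045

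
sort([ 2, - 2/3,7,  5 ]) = [ - 2/3,  2,5,7]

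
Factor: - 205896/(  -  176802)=92/79  =  2^2*23^1*79^( - 1)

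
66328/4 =16582 = 16582.00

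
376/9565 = 376/9565 = 0.04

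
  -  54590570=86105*(-634)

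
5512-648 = 4864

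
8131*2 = 16262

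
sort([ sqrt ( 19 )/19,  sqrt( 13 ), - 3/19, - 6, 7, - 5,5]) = [  -  6, - 5,-3/19, sqrt (19 )/19, sqrt( 13 ), 5,  7]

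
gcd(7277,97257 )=1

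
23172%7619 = 315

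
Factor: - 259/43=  - 7^1*37^1*43^(-1 ) 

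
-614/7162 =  - 307/3581 =-  0.09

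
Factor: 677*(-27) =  - 3^3*677^1 = - 18279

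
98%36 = 26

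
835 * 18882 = 15766470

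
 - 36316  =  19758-56074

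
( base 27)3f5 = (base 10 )2597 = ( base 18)805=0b101000100101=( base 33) 2CN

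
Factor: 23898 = 2^1*3^1*7^1*569^1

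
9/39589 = 9/39589 = 0.00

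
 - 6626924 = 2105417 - 8732341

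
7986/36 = 1331/6 = 221.83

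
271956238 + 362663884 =634620122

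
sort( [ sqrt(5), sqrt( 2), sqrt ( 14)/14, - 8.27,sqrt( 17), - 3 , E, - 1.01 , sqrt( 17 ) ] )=[ - 8.27,-3,- 1.01,  sqrt( 14) /14,  sqrt(2), sqrt( 5 ),  E, sqrt(17 ), sqrt( 17) ] 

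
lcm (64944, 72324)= 3182256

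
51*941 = 47991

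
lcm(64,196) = 3136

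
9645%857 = 218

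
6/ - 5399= - 1 +5393/5399 = - 0.00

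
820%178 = 108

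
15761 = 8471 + 7290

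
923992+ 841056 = 1765048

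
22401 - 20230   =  2171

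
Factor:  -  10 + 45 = 5^1*7^1 = 35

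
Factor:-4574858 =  - 2^1*19^1*120391^1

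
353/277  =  353/277 = 1.27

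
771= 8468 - 7697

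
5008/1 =5008 =5008.00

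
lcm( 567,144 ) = 9072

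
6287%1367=819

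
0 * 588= 0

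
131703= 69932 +61771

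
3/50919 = 1/16973 = 0.00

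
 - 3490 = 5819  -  9309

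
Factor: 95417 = 7^1 * 43^1*317^1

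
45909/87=527+20/29 = 527.69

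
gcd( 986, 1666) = 34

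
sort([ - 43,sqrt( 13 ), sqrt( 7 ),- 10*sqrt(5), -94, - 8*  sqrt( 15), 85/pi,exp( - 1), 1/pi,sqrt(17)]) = [ - 94,-43, - 8*sqrt( 15 ), - 10*sqrt( 5 ), 1/pi,exp ( - 1), sqrt( 7), sqrt(13),sqrt(17),85/pi]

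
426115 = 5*85223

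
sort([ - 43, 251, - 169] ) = [ - 169,-43,  251 ]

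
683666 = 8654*79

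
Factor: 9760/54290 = 2^4*89^ ( - 1) = 16/89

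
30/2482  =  15/1241 = 0.01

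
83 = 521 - 438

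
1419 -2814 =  - 1395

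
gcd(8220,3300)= 60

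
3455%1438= 579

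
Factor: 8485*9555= 81074175  =  3^1*5^2*7^2*13^1 * 1697^1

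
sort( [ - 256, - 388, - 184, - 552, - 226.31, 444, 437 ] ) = [ - 552,- 388, - 256, - 226.31, - 184 , 437, 444 ] 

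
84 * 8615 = 723660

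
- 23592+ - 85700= - 109292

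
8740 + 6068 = 14808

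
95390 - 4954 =90436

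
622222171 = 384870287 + 237351884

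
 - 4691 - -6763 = 2072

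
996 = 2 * 498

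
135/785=27/157 =0.17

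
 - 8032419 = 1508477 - 9540896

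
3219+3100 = 6319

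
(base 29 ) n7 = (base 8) 1242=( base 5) 10144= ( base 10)674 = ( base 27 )OQ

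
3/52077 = 1/17359 = 0.00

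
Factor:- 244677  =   - 3^1*81559^1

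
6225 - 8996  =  -2771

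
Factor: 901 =17^1*53^1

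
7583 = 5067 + 2516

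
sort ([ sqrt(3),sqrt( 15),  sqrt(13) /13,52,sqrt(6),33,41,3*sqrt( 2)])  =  [ sqrt( 13) /13 , sqrt (3),sqrt( 6),sqrt (15), 3* sqrt( 2), 33,41  ,  52]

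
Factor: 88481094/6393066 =13^1*269^1*4217^1*1065511^( - 1)=14746849/1065511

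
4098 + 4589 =8687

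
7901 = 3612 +4289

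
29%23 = 6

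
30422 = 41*742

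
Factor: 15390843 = 3^1*13^1*394637^1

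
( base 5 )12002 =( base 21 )1kg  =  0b1101101101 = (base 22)1HJ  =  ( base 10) 877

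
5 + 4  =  9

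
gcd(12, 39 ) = 3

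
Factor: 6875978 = 2^1 * 59^1*58271^1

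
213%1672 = 213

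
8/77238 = 4/38619 = 0.00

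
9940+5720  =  15660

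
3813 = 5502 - 1689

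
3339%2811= 528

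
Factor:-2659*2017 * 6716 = - 2^2*23^1*73^1*2017^1*2659^1  =  - 36019271348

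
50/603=50/603 = 0.08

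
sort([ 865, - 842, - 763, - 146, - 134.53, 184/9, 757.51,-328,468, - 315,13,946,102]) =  [ - 842, - 763, - 328, - 315, - 146, - 134.53 , 13, 184/9, 102, 468, 757.51,865,946 ] 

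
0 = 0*143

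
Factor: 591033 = 3^1*19^1*10369^1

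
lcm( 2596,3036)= 179124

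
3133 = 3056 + 77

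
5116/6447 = 5116/6447 = 0.79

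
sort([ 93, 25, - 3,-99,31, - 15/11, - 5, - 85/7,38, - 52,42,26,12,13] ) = [-99, - 52  , - 85/7, -5,  -  3, - 15/11,12 , 13, 25, 26,31,38, 42,93] 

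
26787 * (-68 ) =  - 1821516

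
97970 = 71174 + 26796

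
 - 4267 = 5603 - 9870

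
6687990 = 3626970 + 3061020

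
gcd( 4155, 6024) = 3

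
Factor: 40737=3^1* 37^1 *367^1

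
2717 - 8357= - 5640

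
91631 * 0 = 0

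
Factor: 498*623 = 310254 = 2^1*3^1*7^1 * 83^1*89^1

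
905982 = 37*24486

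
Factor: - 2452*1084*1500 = -2^6*3^1 *5^3*271^1*613^1 = - 3986952000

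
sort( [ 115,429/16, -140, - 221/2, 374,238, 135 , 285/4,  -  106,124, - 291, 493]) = [  -  291,  -  140,-221/2, - 106,429/16, 285/4,115, 124, 135,238,374, 493]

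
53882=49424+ 4458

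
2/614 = 1/307 = 0.00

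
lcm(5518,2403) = 148986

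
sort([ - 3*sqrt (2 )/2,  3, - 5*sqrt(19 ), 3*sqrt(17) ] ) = [ - 5*sqrt( 19) , - 3*sqrt(2 )/2, 3, 3 *sqrt(17 )]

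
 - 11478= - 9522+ -1956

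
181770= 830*219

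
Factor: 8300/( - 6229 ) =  - 2^2*5^2*83^1*6229^(  -  1 ) 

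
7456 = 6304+1152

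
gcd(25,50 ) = 25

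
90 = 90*1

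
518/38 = 259/19 = 13.63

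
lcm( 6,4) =12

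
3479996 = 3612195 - 132199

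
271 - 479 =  - 208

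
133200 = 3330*40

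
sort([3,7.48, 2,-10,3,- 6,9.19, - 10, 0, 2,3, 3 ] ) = [  -  10 , - 10,-6,0, 2,2 , 3, 3,  3,3,7.48,9.19]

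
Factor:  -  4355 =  - 5^1 *13^1*67^1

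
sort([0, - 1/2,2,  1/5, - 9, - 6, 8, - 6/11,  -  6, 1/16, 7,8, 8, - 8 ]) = [ - 9, - 8, - 6, - 6 , - 6/11, - 1/2,0, 1/16,  1/5,2,7, 8, 8,8] 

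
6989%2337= 2315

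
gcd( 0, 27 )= 27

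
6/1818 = 1/303  =  0.00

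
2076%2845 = 2076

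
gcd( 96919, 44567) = 1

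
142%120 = 22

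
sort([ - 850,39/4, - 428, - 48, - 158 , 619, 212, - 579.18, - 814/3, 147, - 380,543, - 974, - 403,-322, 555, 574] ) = [ - 974,-850,-579.18, - 428,-403  ,-380, - 322,  -  814/3 , - 158,-48,  39/4, 147,  212,543,555, 574, 619]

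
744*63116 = 46958304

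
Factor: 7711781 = 7^1*11^1* 100153^1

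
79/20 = 3  +  19/20 = 3.95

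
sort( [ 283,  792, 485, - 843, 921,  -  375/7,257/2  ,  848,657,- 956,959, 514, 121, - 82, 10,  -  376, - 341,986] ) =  [ - 956 , - 843, - 376, - 341, - 82, - 375/7,10,121,257/2, 283,485, 514, 657 , 792, 848, 921,959, 986] 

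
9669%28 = 9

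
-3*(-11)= 33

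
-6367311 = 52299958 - 58667269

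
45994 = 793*58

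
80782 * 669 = 54043158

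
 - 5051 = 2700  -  7751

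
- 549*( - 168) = 92232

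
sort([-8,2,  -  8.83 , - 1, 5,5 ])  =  [ - 8.83,-8 , - 1, 2, 5, 5]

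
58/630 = 29/315 = 0.09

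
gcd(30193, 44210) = 1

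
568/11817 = 568/11817= 0.05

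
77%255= 77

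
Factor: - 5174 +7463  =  3^1*7^1 * 109^1 = 2289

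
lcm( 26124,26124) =26124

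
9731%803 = 95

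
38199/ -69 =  - 554 + 9/23=-  553.61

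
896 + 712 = 1608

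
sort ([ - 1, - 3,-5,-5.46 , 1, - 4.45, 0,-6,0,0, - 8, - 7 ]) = [-8,- 7, - 6, - 5.46 ,-5, -4.45, - 3, - 1 , 0,0, 0,1]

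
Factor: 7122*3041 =2^1 *3^1*1187^1*3041^1=21658002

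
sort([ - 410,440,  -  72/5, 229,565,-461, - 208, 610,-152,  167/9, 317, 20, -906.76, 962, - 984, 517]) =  [ - 984,  -  906.76, - 461, -410, -208 , - 152, - 72/5,167/9, 20, 229,317, 440,  517, 565,610,962]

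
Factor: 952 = 2^3*7^1*17^1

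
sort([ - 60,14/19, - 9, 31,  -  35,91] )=[ - 60, - 35, - 9, 14/19,31 , 91 ] 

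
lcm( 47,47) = 47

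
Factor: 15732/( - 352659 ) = -12/269 = -2^2*3^1*269^ ( - 1 )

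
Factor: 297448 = 2^3 * 37181^1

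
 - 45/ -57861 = 5/6429 = 0.00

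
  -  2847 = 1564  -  4411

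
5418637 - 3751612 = 1667025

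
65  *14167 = 920855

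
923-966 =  - 43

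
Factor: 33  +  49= 2^1*41^1= 82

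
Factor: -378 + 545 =167 = 167^1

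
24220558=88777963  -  64557405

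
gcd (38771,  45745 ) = 1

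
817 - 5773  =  -4956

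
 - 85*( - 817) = 69445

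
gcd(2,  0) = 2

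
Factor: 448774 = 2^1 * 457^1*491^1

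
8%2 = 0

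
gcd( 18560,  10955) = 5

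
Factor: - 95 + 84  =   - 11^1= - 11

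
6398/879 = 6398/879  =  7.28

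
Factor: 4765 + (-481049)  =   - 476284 = -  2^2*23^1*31^1*167^1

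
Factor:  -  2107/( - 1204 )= 7/4 =2^(-2)*7^1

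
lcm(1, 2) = 2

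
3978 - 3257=721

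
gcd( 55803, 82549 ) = 1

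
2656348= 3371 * 788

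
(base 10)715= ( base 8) 1313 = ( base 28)PF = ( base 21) 1D1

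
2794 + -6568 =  - 3774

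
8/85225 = 8/85225 = 0.00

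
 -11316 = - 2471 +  - 8845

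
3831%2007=1824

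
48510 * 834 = 40457340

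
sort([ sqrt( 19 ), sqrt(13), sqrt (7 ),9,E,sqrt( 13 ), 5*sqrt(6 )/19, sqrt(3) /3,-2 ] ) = [ - 2, sqrt(3)/3,5*sqrt(6)/19,sqrt(7),E, sqrt(13 ), sqrt( 13 ), sqrt(19), 9]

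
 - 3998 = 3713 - 7711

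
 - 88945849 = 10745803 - 99691652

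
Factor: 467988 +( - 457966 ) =10022 = 2^1*5011^1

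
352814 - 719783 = - 366969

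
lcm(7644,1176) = 15288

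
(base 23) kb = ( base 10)471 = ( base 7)1242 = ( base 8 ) 727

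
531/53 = 10 + 1/53 = 10.02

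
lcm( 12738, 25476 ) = 25476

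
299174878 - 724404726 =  - 425229848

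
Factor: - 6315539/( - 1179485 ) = 5^( - 1)*43^1*193^1*419^ ( - 1)*563^ ( - 1)*761^1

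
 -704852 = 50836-755688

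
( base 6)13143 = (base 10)2007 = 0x7D7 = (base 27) 2K9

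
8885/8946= 8885/8946=0.99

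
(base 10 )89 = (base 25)3e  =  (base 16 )59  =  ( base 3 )10022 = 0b1011001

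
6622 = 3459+3163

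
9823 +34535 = 44358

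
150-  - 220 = 370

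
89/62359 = 89/62359 = 0.00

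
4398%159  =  105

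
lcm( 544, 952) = 3808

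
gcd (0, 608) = 608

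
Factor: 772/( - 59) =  - 2^2*59^(-1) * 193^1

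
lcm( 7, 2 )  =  14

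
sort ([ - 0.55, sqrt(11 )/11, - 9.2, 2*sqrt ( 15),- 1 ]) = [ - 9.2, - 1,  -  0.55,sqrt( 11 )/11, 2*sqrt(15) ] 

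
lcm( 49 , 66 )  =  3234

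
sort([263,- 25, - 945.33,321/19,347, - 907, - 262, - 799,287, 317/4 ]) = [-945.33, - 907 , - 799, - 262, - 25,321/19, 317/4, 263,287,347 ]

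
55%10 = 5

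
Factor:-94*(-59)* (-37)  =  -2^1*37^1 * 47^1 * 59^1 = -205202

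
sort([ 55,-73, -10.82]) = [ - 73, - 10.82,55 ] 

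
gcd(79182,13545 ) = 9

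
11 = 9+2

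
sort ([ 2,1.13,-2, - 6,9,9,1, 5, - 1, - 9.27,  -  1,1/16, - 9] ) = [ - 9.27, - 9,-6 ,-2, - 1, - 1,1/16  ,  1,  1.13,2,  5  ,  9,9 ] 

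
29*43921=1273709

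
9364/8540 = 2341/2135 = 1.10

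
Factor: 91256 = 2^3 * 11^1*17^1*61^1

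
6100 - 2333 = 3767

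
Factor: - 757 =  - 757^1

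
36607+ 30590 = 67197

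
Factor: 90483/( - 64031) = -3^1*11^( - 1)*5821^( -1 ) * 30161^1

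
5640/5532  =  1 + 9/461 = 1.02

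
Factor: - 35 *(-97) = 3395 = 5^1*7^1*97^1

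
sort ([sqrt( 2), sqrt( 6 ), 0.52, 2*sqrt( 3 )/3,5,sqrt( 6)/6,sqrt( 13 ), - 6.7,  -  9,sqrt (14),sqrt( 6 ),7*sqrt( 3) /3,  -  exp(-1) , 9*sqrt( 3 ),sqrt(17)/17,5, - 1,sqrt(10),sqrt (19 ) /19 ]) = [-9, - 6.7,-1,-exp (-1), sqrt( 19 ) /19,sqrt (17 ) /17,sqrt ( 6)/6,0.52,2*sqrt( 3 ) /3,sqrt( 2),sqrt(6), sqrt( 6),  sqrt(10),sqrt(13 ), sqrt( 14) , 7*sqrt (3 ) /3,5,5, 9*sqrt( 3)] 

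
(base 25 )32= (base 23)38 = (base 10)77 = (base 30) 2H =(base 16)4D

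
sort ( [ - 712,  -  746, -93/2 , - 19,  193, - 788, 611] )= [ - 788, - 746,-712,-93/2,  -  19, 193,611 ] 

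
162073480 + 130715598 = 292789078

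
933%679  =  254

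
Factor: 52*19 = 988 = 2^2 * 13^1 * 19^1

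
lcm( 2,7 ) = 14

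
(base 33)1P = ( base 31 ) 1r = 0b111010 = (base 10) 58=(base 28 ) 22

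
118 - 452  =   - 334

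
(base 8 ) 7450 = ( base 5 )111010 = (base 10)3880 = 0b111100101000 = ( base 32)3P8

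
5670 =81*70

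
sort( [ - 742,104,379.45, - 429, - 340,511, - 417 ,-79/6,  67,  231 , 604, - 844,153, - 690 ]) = [ - 844 ,-742 ,-690, - 429, - 417,-340 ,-79/6,67,104, 153, 231,379.45, 511, 604]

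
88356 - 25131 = 63225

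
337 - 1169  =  -832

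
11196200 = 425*26344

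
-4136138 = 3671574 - 7807712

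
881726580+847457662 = 1729184242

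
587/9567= 587/9567 = 0.06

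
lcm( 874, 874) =874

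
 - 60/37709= - 1 + 37649/37709 = - 0.00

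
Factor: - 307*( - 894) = 274458=2^1 * 3^1*149^1 *307^1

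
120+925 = 1045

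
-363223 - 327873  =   -691096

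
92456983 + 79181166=171638149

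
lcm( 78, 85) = 6630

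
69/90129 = 23/30043 = 0.00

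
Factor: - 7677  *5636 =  - 2^2*3^2* 853^1*1409^1 = - 43267572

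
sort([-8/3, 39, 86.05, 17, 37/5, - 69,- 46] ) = [  -  69,-46, - 8/3, 37/5 , 17, 39, 86.05 ]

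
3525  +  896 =4421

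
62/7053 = 62/7053 = 0.01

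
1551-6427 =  - 4876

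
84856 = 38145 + 46711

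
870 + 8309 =9179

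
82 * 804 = 65928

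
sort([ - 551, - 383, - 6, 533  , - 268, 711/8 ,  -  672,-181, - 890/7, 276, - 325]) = [ - 672, - 551,  -  383,  -  325, - 268,-181, - 890/7, - 6,711/8, 276,533 ]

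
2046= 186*11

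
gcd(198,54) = 18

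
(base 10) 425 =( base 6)1545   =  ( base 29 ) ej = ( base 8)651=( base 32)D9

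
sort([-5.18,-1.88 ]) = [- 5.18,-1.88 ]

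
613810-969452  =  -355642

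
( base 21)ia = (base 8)604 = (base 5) 3023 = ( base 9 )471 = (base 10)388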